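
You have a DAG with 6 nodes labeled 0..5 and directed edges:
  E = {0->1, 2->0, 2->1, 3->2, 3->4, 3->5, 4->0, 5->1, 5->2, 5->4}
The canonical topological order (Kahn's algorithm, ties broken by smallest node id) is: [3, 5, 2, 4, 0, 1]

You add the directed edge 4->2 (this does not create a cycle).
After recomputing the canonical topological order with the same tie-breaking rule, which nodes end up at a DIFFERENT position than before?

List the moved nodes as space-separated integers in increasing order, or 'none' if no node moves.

Old toposort: [3, 5, 2, 4, 0, 1]
Added edge 4->2
Recompute Kahn (smallest-id tiebreak):
  initial in-degrees: [2, 3, 3, 0, 2, 1]
  ready (indeg=0): [3]
  pop 3: indeg[2]->2; indeg[4]->1; indeg[5]->0 | ready=[5] | order so far=[3]
  pop 5: indeg[1]->2; indeg[2]->1; indeg[4]->0 | ready=[4] | order so far=[3, 5]
  pop 4: indeg[0]->1; indeg[2]->0 | ready=[2] | order so far=[3, 5, 4]
  pop 2: indeg[0]->0; indeg[1]->1 | ready=[0] | order so far=[3, 5, 4, 2]
  pop 0: indeg[1]->0 | ready=[1] | order so far=[3, 5, 4, 2, 0]
  pop 1: no out-edges | ready=[] | order so far=[3, 5, 4, 2, 0, 1]
New canonical toposort: [3, 5, 4, 2, 0, 1]
Compare positions:
  Node 0: index 4 -> 4 (same)
  Node 1: index 5 -> 5 (same)
  Node 2: index 2 -> 3 (moved)
  Node 3: index 0 -> 0 (same)
  Node 4: index 3 -> 2 (moved)
  Node 5: index 1 -> 1 (same)
Nodes that changed position: 2 4

Answer: 2 4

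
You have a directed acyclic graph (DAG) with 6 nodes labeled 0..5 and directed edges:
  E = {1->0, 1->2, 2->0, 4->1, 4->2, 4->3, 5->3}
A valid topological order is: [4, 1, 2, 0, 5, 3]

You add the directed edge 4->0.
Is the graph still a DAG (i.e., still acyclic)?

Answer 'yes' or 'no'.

Answer: yes

Derivation:
Given toposort: [4, 1, 2, 0, 5, 3]
Position of 4: index 0; position of 0: index 3
New edge 4->0: forward
Forward edge: respects the existing order. Still a DAG, same toposort still valid.
Still a DAG? yes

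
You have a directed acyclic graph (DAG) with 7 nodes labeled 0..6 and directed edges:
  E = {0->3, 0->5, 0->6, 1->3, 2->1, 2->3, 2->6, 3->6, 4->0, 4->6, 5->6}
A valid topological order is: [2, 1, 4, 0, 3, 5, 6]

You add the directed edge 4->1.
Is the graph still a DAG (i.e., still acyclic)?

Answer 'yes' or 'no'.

Answer: yes

Derivation:
Given toposort: [2, 1, 4, 0, 3, 5, 6]
Position of 4: index 2; position of 1: index 1
New edge 4->1: backward (u after v in old order)
Backward edge: old toposort is now invalid. Check if this creates a cycle.
Does 1 already reach 4? Reachable from 1: [1, 3, 6]. NO -> still a DAG (reorder needed).
Still a DAG? yes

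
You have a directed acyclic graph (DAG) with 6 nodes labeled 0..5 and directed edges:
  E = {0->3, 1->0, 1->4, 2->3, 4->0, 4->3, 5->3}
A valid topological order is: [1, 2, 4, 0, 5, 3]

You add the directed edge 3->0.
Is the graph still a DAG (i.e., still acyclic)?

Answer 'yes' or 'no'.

Given toposort: [1, 2, 4, 0, 5, 3]
Position of 3: index 5; position of 0: index 3
New edge 3->0: backward (u after v in old order)
Backward edge: old toposort is now invalid. Check if this creates a cycle.
Does 0 already reach 3? Reachable from 0: [0, 3]. YES -> cycle!
Still a DAG? no

Answer: no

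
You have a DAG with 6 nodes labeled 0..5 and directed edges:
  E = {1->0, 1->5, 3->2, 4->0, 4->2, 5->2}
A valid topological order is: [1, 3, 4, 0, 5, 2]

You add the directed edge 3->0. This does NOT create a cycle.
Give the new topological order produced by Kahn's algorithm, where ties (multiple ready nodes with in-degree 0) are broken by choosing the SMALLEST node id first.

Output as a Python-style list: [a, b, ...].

Answer: [1, 3, 4, 0, 5, 2]

Derivation:
Old toposort: [1, 3, 4, 0, 5, 2]
Added edge: 3->0
Position of 3 (1) < position of 0 (3). Old order still valid.
Run Kahn's algorithm (break ties by smallest node id):
  initial in-degrees: [3, 0, 3, 0, 0, 1]
  ready (indeg=0): [1, 3, 4]
  pop 1: indeg[0]->2; indeg[5]->0 | ready=[3, 4, 5] | order so far=[1]
  pop 3: indeg[0]->1; indeg[2]->2 | ready=[4, 5] | order so far=[1, 3]
  pop 4: indeg[0]->0; indeg[2]->1 | ready=[0, 5] | order so far=[1, 3, 4]
  pop 0: no out-edges | ready=[5] | order so far=[1, 3, 4, 0]
  pop 5: indeg[2]->0 | ready=[2] | order so far=[1, 3, 4, 0, 5]
  pop 2: no out-edges | ready=[] | order so far=[1, 3, 4, 0, 5, 2]
  Result: [1, 3, 4, 0, 5, 2]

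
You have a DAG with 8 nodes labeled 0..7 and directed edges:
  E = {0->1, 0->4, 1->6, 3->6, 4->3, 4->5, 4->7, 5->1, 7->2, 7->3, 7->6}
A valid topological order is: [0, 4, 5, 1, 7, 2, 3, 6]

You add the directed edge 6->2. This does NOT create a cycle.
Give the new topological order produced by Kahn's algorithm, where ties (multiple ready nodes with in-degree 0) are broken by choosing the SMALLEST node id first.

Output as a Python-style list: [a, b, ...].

Answer: [0, 4, 5, 1, 7, 3, 6, 2]

Derivation:
Old toposort: [0, 4, 5, 1, 7, 2, 3, 6]
Added edge: 6->2
Position of 6 (7) > position of 2 (5). Must reorder: 6 must now come before 2.
Run Kahn's algorithm (break ties by smallest node id):
  initial in-degrees: [0, 2, 2, 2, 1, 1, 3, 1]
  ready (indeg=0): [0]
  pop 0: indeg[1]->1; indeg[4]->0 | ready=[4] | order so far=[0]
  pop 4: indeg[3]->1; indeg[5]->0; indeg[7]->0 | ready=[5, 7] | order so far=[0, 4]
  pop 5: indeg[1]->0 | ready=[1, 7] | order so far=[0, 4, 5]
  pop 1: indeg[6]->2 | ready=[7] | order so far=[0, 4, 5, 1]
  pop 7: indeg[2]->1; indeg[3]->0; indeg[6]->1 | ready=[3] | order so far=[0, 4, 5, 1, 7]
  pop 3: indeg[6]->0 | ready=[6] | order so far=[0, 4, 5, 1, 7, 3]
  pop 6: indeg[2]->0 | ready=[2] | order so far=[0, 4, 5, 1, 7, 3, 6]
  pop 2: no out-edges | ready=[] | order so far=[0, 4, 5, 1, 7, 3, 6, 2]
  Result: [0, 4, 5, 1, 7, 3, 6, 2]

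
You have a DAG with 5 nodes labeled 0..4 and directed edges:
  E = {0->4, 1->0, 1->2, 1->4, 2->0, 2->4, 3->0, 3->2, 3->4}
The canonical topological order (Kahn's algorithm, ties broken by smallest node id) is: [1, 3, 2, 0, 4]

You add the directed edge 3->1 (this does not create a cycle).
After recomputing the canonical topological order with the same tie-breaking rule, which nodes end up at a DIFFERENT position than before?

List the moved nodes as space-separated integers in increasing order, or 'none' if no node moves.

Answer: 1 3

Derivation:
Old toposort: [1, 3, 2, 0, 4]
Added edge 3->1
Recompute Kahn (smallest-id tiebreak):
  initial in-degrees: [3, 1, 2, 0, 4]
  ready (indeg=0): [3]
  pop 3: indeg[0]->2; indeg[1]->0; indeg[2]->1; indeg[4]->3 | ready=[1] | order so far=[3]
  pop 1: indeg[0]->1; indeg[2]->0; indeg[4]->2 | ready=[2] | order so far=[3, 1]
  pop 2: indeg[0]->0; indeg[4]->1 | ready=[0] | order so far=[3, 1, 2]
  pop 0: indeg[4]->0 | ready=[4] | order so far=[3, 1, 2, 0]
  pop 4: no out-edges | ready=[] | order so far=[3, 1, 2, 0, 4]
New canonical toposort: [3, 1, 2, 0, 4]
Compare positions:
  Node 0: index 3 -> 3 (same)
  Node 1: index 0 -> 1 (moved)
  Node 2: index 2 -> 2 (same)
  Node 3: index 1 -> 0 (moved)
  Node 4: index 4 -> 4 (same)
Nodes that changed position: 1 3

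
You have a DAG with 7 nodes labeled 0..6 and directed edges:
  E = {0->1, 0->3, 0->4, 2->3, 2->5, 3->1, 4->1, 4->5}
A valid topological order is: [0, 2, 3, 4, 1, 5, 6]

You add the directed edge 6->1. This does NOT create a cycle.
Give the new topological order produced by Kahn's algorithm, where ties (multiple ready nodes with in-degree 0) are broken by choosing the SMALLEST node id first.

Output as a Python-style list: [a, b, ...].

Old toposort: [0, 2, 3, 4, 1, 5, 6]
Added edge: 6->1
Position of 6 (6) > position of 1 (4). Must reorder: 6 must now come before 1.
Run Kahn's algorithm (break ties by smallest node id):
  initial in-degrees: [0, 4, 0, 2, 1, 2, 0]
  ready (indeg=0): [0, 2, 6]
  pop 0: indeg[1]->3; indeg[3]->1; indeg[4]->0 | ready=[2, 4, 6] | order so far=[0]
  pop 2: indeg[3]->0; indeg[5]->1 | ready=[3, 4, 6] | order so far=[0, 2]
  pop 3: indeg[1]->2 | ready=[4, 6] | order so far=[0, 2, 3]
  pop 4: indeg[1]->1; indeg[5]->0 | ready=[5, 6] | order so far=[0, 2, 3, 4]
  pop 5: no out-edges | ready=[6] | order so far=[0, 2, 3, 4, 5]
  pop 6: indeg[1]->0 | ready=[1] | order so far=[0, 2, 3, 4, 5, 6]
  pop 1: no out-edges | ready=[] | order so far=[0, 2, 3, 4, 5, 6, 1]
  Result: [0, 2, 3, 4, 5, 6, 1]

Answer: [0, 2, 3, 4, 5, 6, 1]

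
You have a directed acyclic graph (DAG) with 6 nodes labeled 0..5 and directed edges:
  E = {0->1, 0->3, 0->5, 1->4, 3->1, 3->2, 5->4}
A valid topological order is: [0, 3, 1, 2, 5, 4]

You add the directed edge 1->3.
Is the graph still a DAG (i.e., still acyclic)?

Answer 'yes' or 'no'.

Given toposort: [0, 3, 1, 2, 5, 4]
Position of 1: index 2; position of 3: index 1
New edge 1->3: backward (u after v in old order)
Backward edge: old toposort is now invalid. Check if this creates a cycle.
Does 3 already reach 1? Reachable from 3: [1, 2, 3, 4]. YES -> cycle!
Still a DAG? no

Answer: no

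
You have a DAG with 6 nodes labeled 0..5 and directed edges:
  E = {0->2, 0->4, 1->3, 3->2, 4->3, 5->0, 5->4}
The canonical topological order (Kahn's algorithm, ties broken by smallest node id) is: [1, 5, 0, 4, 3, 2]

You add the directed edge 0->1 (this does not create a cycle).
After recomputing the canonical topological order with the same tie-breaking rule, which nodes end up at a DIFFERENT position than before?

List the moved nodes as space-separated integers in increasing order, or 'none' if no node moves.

Answer: 0 1 5

Derivation:
Old toposort: [1, 5, 0, 4, 3, 2]
Added edge 0->1
Recompute Kahn (smallest-id tiebreak):
  initial in-degrees: [1, 1, 2, 2, 2, 0]
  ready (indeg=0): [5]
  pop 5: indeg[0]->0; indeg[4]->1 | ready=[0] | order so far=[5]
  pop 0: indeg[1]->0; indeg[2]->1; indeg[4]->0 | ready=[1, 4] | order so far=[5, 0]
  pop 1: indeg[3]->1 | ready=[4] | order so far=[5, 0, 1]
  pop 4: indeg[3]->0 | ready=[3] | order so far=[5, 0, 1, 4]
  pop 3: indeg[2]->0 | ready=[2] | order so far=[5, 0, 1, 4, 3]
  pop 2: no out-edges | ready=[] | order so far=[5, 0, 1, 4, 3, 2]
New canonical toposort: [5, 0, 1, 4, 3, 2]
Compare positions:
  Node 0: index 2 -> 1 (moved)
  Node 1: index 0 -> 2 (moved)
  Node 2: index 5 -> 5 (same)
  Node 3: index 4 -> 4 (same)
  Node 4: index 3 -> 3 (same)
  Node 5: index 1 -> 0 (moved)
Nodes that changed position: 0 1 5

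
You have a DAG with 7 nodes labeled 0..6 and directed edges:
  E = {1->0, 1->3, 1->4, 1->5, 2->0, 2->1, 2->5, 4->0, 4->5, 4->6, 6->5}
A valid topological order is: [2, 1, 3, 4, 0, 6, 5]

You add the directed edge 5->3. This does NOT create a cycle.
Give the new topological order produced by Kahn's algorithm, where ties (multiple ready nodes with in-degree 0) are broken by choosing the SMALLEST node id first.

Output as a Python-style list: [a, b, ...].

Answer: [2, 1, 4, 0, 6, 5, 3]

Derivation:
Old toposort: [2, 1, 3, 4, 0, 6, 5]
Added edge: 5->3
Position of 5 (6) > position of 3 (2). Must reorder: 5 must now come before 3.
Run Kahn's algorithm (break ties by smallest node id):
  initial in-degrees: [3, 1, 0, 2, 1, 4, 1]
  ready (indeg=0): [2]
  pop 2: indeg[0]->2; indeg[1]->0; indeg[5]->3 | ready=[1] | order so far=[2]
  pop 1: indeg[0]->1; indeg[3]->1; indeg[4]->0; indeg[5]->2 | ready=[4] | order so far=[2, 1]
  pop 4: indeg[0]->0; indeg[5]->1; indeg[6]->0 | ready=[0, 6] | order so far=[2, 1, 4]
  pop 0: no out-edges | ready=[6] | order so far=[2, 1, 4, 0]
  pop 6: indeg[5]->0 | ready=[5] | order so far=[2, 1, 4, 0, 6]
  pop 5: indeg[3]->0 | ready=[3] | order so far=[2, 1, 4, 0, 6, 5]
  pop 3: no out-edges | ready=[] | order so far=[2, 1, 4, 0, 6, 5, 3]
  Result: [2, 1, 4, 0, 6, 5, 3]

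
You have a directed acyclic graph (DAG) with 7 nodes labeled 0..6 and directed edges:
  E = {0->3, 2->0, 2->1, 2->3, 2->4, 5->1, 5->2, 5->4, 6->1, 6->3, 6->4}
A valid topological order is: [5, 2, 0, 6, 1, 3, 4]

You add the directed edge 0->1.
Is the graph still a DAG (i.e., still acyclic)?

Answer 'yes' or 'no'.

Answer: yes

Derivation:
Given toposort: [5, 2, 0, 6, 1, 3, 4]
Position of 0: index 2; position of 1: index 4
New edge 0->1: forward
Forward edge: respects the existing order. Still a DAG, same toposort still valid.
Still a DAG? yes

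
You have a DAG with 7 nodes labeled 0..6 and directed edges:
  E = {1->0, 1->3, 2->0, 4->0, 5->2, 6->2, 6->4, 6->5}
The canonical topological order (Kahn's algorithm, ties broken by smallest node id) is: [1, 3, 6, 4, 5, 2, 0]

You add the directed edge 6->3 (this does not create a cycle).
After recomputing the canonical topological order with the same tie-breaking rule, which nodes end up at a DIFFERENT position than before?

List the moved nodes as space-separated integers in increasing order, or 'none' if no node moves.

Old toposort: [1, 3, 6, 4, 5, 2, 0]
Added edge 6->3
Recompute Kahn (smallest-id tiebreak):
  initial in-degrees: [3, 0, 2, 2, 1, 1, 0]
  ready (indeg=0): [1, 6]
  pop 1: indeg[0]->2; indeg[3]->1 | ready=[6] | order so far=[1]
  pop 6: indeg[2]->1; indeg[3]->0; indeg[4]->0; indeg[5]->0 | ready=[3, 4, 5] | order so far=[1, 6]
  pop 3: no out-edges | ready=[4, 5] | order so far=[1, 6, 3]
  pop 4: indeg[0]->1 | ready=[5] | order so far=[1, 6, 3, 4]
  pop 5: indeg[2]->0 | ready=[2] | order so far=[1, 6, 3, 4, 5]
  pop 2: indeg[0]->0 | ready=[0] | order so far=[1, 6, 3, 4, 5, 2]
  pop 0: no out-edges | ready=[] | order so far=[1, 6, 3, 4, 5, 2, 0]
New canonical toposort: [1, 6, 3, 4, 5, 2, 0]
Compare positions:
  Node 0: index 6 -> 6 (same)
  Node 1: index 0 -> 0 (same)
  Node 2: index 5 -> 5 (same)
  Node 3: index 1 -> 2 (moved)
  Node 4: index 3 -> 3 (same)
  Node 5: index 4 -> 4 (same)
  Node 6: index 2 -> 1 (moved)
Nodes that changed position: 3 6

Answer: 3 6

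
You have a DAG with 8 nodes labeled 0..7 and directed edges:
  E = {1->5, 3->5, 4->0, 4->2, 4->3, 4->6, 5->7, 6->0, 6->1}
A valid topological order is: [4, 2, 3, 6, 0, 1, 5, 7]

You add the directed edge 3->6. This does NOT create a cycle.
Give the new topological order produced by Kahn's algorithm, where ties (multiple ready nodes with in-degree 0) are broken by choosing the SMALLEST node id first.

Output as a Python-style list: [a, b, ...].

Old toposort: [4, 2, 3, 6, 0, 1, 5, 7]
Added edge: 3->6
Position of 3 (2) < position of 6 (3). Old order still valid.
Run Kahn's algorithm (break ties by smallest node id):
  initial in-degrees: [2, 1, 1, 1, 0, 2, 2, 1]
  ready (indeg=0): [4]
  pop 4: indeg[0]->1; indeg[2]->0; indeg[3]->0; indeg[6]->1 | ready=[2, 3] | order so far=[4]
  pop 2: no out-edges | ready=[3] | order so far=[4, 2]
  pop 3: indeg[5]->1; indeg[6]->0 | ready=[6] | order so far=[4, 2, 3]
  pop 6: indeg[0]->0; indeg[1]->0 | ready=[0, 1] | order so far=[4, 2, 3, 6]
  pop 0: no out-edges | ready=[1] | order so far=[4, 2, 3, 6, 0]
  pop 1: indeg[5]->0 | ready=[5] | order so far=[4, 2, 3, 6, 0, 1]
  pop 5: indeg[7]->0 | ready=[7] | order so far=[4, 2, 3, 6, 0, 1, 5]
  pop 7: no out-edges | ready=[] | order so far=[4, 2, 3, 6, 0, 1, 5, 7]
  Result: [4, 2, 3, 6, 0, 1, 5, 7]

Answer: [4, 2, 3, 6, 0, 1, 5, 7]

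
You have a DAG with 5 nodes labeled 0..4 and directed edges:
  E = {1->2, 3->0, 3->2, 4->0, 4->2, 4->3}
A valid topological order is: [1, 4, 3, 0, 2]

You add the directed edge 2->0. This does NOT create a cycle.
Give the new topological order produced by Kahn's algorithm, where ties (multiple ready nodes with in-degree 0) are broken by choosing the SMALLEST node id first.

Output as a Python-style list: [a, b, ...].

Old toposort: [1, 4, 3, 0, 2]
Added edge: 2->0
Position of 2 (4) > position of 0 (3). Must reorder: 2 must now come before 0.
Run Kahn's algorithm (break ties by smallest node id):
  initial in-degrees: [3, 0, 3, 1, 0]
  ready (indeg=0): [1, 4]
  pop 1: indeg[2]->2 | ready=[4] | order so far=[1]
  pop 4: indeg[0]->2; indeg[2]->1; indeg[3]->0 | ready=[3] | order so far=[1, 4]
  pop 3: indeg[0]->1; indeg[2]->0 | ready=[2] | order so far=[1, 4, 3]
  pop 2: indeg[0]->0 | ready=[0] | order so far=[1, 4, 3, 2]
  pop 0: no out-edges | ready=[] | order so far=[1, 4, 3, 2, 0]
  Result: [1, 4, 3, 2, 0]

Answer: [1, 4, 3, 2, 0]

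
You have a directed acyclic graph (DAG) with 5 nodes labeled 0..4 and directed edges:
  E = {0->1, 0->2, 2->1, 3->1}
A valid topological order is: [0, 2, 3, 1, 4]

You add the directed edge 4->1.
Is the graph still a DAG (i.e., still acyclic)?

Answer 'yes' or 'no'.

Given toposort: [0, 2, 3, 1, 4]
Position of 4: index 4; position of 1: index 3
New edge 4->1: backward (u after v in old order)
Backward edge: old toposort is now invalid. Check if this creates a cycle.
Does 1 already reach 4? Reachable from 1: [1]. NO -> still a DAG (reorder needed).
Still a DAG? yes

Answer: yes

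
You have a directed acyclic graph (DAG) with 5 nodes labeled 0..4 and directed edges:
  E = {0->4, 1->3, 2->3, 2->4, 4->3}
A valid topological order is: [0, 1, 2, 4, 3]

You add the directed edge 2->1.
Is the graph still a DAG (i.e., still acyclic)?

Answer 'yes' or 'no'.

Given toposort: [0, 1, 2, 4, 3]
Position of 2: index 2; position of 1: index 1
New edge 2->1: backward (u after v in old order)
Backward edge: old toposort is now invalid. Check if this creates a cycle.
Does 1 already reach 2? Reachable from 1: [1, 3]. NO -> still a DAG (reorder needed).
Still a DAG? yes

Answer: yes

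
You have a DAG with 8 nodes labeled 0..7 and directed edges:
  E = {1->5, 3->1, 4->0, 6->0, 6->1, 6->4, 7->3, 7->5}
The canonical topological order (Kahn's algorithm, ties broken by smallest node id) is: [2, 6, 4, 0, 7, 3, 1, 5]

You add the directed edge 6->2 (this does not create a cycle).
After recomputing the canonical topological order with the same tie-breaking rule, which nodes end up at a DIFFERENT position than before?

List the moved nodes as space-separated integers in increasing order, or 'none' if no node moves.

Answer: 2 6

Derivation:
Old toposort: [2, 6, 4, 0, 7, 3, 1, 5]
Added edge 6->2
Recompute Kahn (smallest-id tiebreak):
  initial in-degrees: [2, 2, 1, 1, 1, 2, 0, 0]
  ready (indeg=0): [6, 7]
  pop 6: indeg[0]->1; indeg[1]->1; indeg[2]->0; indeg[4]->0 | ready=[2, 4, 7] | order so far=[6]
  pop 2: no out-edges | ready=[4, 7] | order so far=[6, 2]
  pop 4: indeg[0]->0 | ready=[0, 7] | order so far=[6, 2, 4]
  pop 0: no out-edges | ready=[7] | order so far=[6, 2, 4, 0]
  pop 7: indeg[3]->0; indeg[5]->1 | ready=[3] | order so far=[6, 2, 4, 0, 7]
  pop 3: indeg[1]->0 | ready=[1] | order so far=[6, 2, 4, 0, 7, 3]
  pop 1: indeg[5]->0 | ready=[5] | order so far=[6, 2, 4, 0, 7, 3, 1]
  pop 5: no out-edges | ready=[] | order so far=[6, 2, 4, 0, 7, 3, 1, 5]
New canonical toposort: [6, 2, 4, 0, 7, 3, 1, 5]
Compare positions:
  Node 0: index 3 -> 3 (same)
  Node 1: index 6 -> 6 (same)
  Node 2: index 0 -> 1 (moved)
  Node 3: index 5 -> 5 (same)
  Node 4: index 2 -> 2 (same)
  Node 5: index 7 -> 7 (same)
  Node 6: index 1 -> 0 (moved)
  Node 7: index 4 -> 4 (same)
Nodes that changed position: 2 6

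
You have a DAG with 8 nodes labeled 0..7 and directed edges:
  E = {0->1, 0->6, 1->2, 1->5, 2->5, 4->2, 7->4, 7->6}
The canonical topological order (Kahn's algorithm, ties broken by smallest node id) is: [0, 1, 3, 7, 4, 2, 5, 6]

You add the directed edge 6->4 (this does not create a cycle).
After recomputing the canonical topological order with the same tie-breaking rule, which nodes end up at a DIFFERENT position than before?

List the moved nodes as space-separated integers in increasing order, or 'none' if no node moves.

Old toposort: [0, 1, 3, 7, 4, 2, 5, 6]
Added edge 6->4
Recompute Kahn (smallest-id tiebreak):
  initial in-degrees: [0, 1, 2, 0, 2, 2, 2, 0]
  ready (indeg=0): [0, 3, 7]
  pop 0: indeg[1]->0; indeg[6]->1 | ready=[1, 3, 7] | order so far=[0]
  pop 1: indeg[2]->1; indeg[5]->1 | ready=[3, 7] | order so far=[0, 1]
  pop 3: no out-edges | ready=[7] | order so far=[0, 1, 3]
  pop 7: indeg[4]->1; indeg[6]->0 | ready=[6] | order so far=[0, 1, 3, 7]
  pop 6: indeg[4]->0 | ready=[4] | order so far=[0, 1, 3, 7, 6]
  pop 4: indeg[2]->0 | ready=[2] | order so far=[0, 1, 3, 7, 6, 4]
  pop 2: indeg[5]->0 | ready=[5] | order so far=[0, 1, 3, 7, 6, 4, 2]
  pop 5: no out-edges | ready=[] | order so far=[0, 1, 3, 7, 6, 4, 2, 5]
New canonical toposort: [0, 1, 3, 7, 6, 4, 2, 5]
Compare positions:
  Node 0: index 0 -> 0 (same)
  Node 1: index 1 -> 1 (same)
  Node 2: index 5 -> 6 (moved)
  Node 3: index 2 -> 2 (same)
  Node 4: index 4 -> 5 (moved)
  Node 5: index 6 -> 7 (moved)
  Node 6: index 7 -> 4 (moved)
  Node 7: index 3 -> 3 (same)
Nodes that changed position: 2 4 5 6

Answer: 2 4 5 6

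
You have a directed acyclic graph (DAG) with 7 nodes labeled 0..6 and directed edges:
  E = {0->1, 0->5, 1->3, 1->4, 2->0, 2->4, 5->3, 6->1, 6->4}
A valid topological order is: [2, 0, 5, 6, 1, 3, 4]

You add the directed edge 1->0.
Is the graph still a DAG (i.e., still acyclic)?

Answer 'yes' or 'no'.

Given toposort: [2, 0, 5, 6, 1, 3, 4]
Position of 1: index 4; position of 0: index 1
New edge 1->0: backward (u after v in old order)
Backward edge: old toposort is now invalid. Check if this creates a cycle.
Does 0 already reach 1? Reachable from 0: [0, 1, 3, 4, 5]. YES -> cycle!
Still a DAG? no

Answer: no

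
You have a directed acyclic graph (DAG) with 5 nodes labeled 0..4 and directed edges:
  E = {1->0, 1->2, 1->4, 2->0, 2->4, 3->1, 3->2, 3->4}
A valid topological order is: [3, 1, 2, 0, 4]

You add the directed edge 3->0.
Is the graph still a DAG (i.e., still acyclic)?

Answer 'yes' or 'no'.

Given toposort: [3, 1, 2, 0, 4]
Position of 3: index 0; position of 0: index 3
New edge 3->0: forward
Forward edge: respects the existing order. Still a DAG, same toposort still valid.
Still a DAG? yes

Answer: yes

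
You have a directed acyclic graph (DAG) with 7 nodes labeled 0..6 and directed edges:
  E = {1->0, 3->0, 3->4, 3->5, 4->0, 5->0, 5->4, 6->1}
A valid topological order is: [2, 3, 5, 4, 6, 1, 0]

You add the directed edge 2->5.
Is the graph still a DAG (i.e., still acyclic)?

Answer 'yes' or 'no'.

Answer: yes

Derivation:
Given toposort: [2, 3, 5, 4, 6, 1, 0]
Position of 2: index 0; position of 5: index 2
New edge 2->5: forward
Forward edge: respects the existing order. Still a DAG, same toposort still valid.
Still a DAG? yes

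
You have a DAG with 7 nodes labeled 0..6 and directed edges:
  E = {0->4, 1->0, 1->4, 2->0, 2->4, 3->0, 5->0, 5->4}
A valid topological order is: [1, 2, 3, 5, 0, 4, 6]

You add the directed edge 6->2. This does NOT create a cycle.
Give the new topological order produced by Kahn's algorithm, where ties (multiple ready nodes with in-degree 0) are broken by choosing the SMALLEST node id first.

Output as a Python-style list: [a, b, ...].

Answer: [1, 3, 5, 6, 2, 0, 4]

Derivation:
Old toposort: [1, 2, 3, 5, 0, 4, 6]
Added edge: 6->2
Position of 6 (6) > position of 2 (1). Must reorder: 6 must now come before 2.
Run Kahn's algorithm (break ties by smallest node id):
  initial in-degrees: [4, 0, 1, 0, 4, 0, 0]
  ready (indeg=0): [1, 3, 5, 6]
  pop 1: indeg[0]->3; indeg[4]->3 | ready=[3, 5, 6] | order so far=[1]
  pop 3: indeg[0]->2 | ready=[5, 6] | order so far=[1, 3]
  pop 5: indeg[0]->1; indeg[4]->2 | ready=[6] | order so far=[1, 3, 5]
  pop 6: indeg[2]->0 | ready=[2] | order so far=[1, 3, 5, 6]
  pop 2: indeg[0]->0; indeg[4]->1 | ready=[0] | order so far=[1, 3, 5, 6, 2]
  pop 0: indeg[4]->0 | ready=[4] | order so far=[1, 3, 5, 6, 2, 0]
  pop 4: no out-edges | ready=[] | order so far=[1, 3, 5, 6, 2, 0, 4]
  Result: [1, 3, 5, 6, 2, 0, 4]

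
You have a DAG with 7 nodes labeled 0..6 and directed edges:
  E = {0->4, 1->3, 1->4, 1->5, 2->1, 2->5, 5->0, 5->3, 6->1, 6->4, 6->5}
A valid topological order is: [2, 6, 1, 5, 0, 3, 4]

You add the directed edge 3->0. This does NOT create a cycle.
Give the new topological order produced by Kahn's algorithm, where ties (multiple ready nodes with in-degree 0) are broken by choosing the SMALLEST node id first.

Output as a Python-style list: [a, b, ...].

Old toposort: [2, 6, 1, 5, 0, 3, 4]
Added edge: 3->0
Position of 3 (5) > position of 0 (4). Must reorder: 3 must now come before 0.
Run Kahn's algorithm (break ties by smallest node id):
  initial in-degrees: [2, 2, 0, 2, 3, 3, 0]
  ready (indeg=0): [2, 6]
  pop 2: indeg[1]->1; indeg[5]->2 | ready=[6] | order so far=[2]
  pop 6: indeg[1]->0; indeg[4]->2; indeg[5]->1 | ready=[1] | order so far=[2, 6]
  pop 1: indeg[3]->1; indeg[4]->1; indeg[5]->0 | ready=[5] | order so far=[2, 6, 1]
  pop 5: indeg[0]->1; indeg[3]->0 | ready=[3] | order so far=[2, 6, 1, 5]
  pop 3: indeg[0]->0 | ready=[0] | order so far=[2, 6, 1, 5, 3]
  pop 0: indeg[4]->0 | ready=[4] | order so far=[2, 6, 1, 5, 3, 0]
  pop 4: no out-edges | ready=[] | order so far=[2, 6, 1, 5, 3, 0, 4]
  Result: [2, 6, 1, 5, 3, 0, 4]

Answer: [2, 6, 1, 5, 3, 0, 4]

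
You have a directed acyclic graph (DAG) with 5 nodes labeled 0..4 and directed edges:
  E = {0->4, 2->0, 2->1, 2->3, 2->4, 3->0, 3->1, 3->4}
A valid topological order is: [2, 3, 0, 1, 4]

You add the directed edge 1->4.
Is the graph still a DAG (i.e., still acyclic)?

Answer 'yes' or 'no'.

Answer: yes

Derivation:
Given toposort: [2, 3, 0, 1, 4]
Position of 1: index 3; position of 4: index 4
New edge 1->4: forward
Forward edge: respects the existing order. Still a DAG, same toposort still valid.
Still a DAG? yes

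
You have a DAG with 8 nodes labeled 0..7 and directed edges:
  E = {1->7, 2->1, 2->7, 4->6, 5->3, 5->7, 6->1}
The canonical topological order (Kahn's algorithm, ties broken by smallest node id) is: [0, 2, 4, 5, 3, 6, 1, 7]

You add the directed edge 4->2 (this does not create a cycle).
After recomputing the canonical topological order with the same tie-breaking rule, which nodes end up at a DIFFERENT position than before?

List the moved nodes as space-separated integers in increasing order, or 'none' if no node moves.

Old toposort: [0, 2, 4, 5, 3, 6, 1, 7]
Added edge 4->2
Recompute Kahn (smallest-id tiebreak):
  initial in-degrees: [0, 2, 1, 1, 0, 0, 1, 3]
  ready (indeg=0): [0, 4, 5]
  pop 0: no out-edges | ready=[4, 5] | order so far=[0]
  pop 4: indeg[2]->0; indeg[6]->0 | ready=[2, 5, 6] | order so far=[0, 4]
  pop 2: indeg[1]->1; indeg[7]->2 | ready=[5, 6] | order so far=[0, 4, 2]
  pop 5: indeg[3]->0; indeg[7]->1 | ready=[3, 6] | order so far=[0, 4, 2, 5]
  pop 3: no out-edges | ready=[6] | order so far=[0, 4, 2, 5, 3]
  pop 6: indeg[1]->0 | ready=[1] | order so far=[0, 4, 2, 5, 3, 6]
  pop 1: indeg[7]->0 | ready=[7] | order so far=[0, 4, 2, 5, 3, 6, 1]
  pop 7: no out-edges | ready=[] | order so far=[0, 4, 2, 5, 3, 6, 1, 7]
New canonical toposort: [0, 4, 2, 5, 3, 6, 1, 7]
Compare positions:
  Node 0: index 0 -> 0 (same)
  Node 1: index 6 -> 6 (same)
  Node 2: index 1 -> 2 (moved)
  Node 3: index 4 -> 4 (same)
  Node 4: index 2 -> 1 (moved)
  Node 5: index 3 -> 3 (same)
  Node 6: index 5 -> 5 (same)
  Node 7: index 7 -> 7 (same)
Nodes that changed position: 2 4

Answer: 2 4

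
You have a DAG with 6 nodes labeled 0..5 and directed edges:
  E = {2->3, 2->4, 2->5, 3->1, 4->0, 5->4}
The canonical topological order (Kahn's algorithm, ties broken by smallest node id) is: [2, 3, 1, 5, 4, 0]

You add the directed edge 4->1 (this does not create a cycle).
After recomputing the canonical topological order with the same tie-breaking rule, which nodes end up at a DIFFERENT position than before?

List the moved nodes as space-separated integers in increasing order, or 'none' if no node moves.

Old toposort: [2, 3, 1, 5, 4, 0]
Added edge 4->1
Recompute Kahn (smallest-id tiebreak):
  initial in-degrees: [1, 2, 0, 1, 2, 1]
  ready (indeg=0): [2]
  pop 2: indeg[3]->0; indeg[4]->1; indeg[5]->0 | ready=[3, 5] | order so far=[2]
  pop 3: indeg[1]->1 | ready=[5] | order so far=[2, 3]
  pop 5: indeg[4]->0 | ready=[4] | order so far=[2, 3, 5]
  pop 4: indeg[0]->0; indeg[1]->0 | ready=[0, 1] | order so far=[2, 3, 5, 4]
  pop 0: no out-edges | ready=[1] | order so far=[2, 3, 5, 4, 0]
  pop 1: no out-edges | ready=[] | order so far=[2, 3, 5, 4, 0, 1]
New canonical toposort: [2, 3, 5, 4, 0, 1]
Compare positions:
  Node 0: index 5 -> 4 (moved)
  Node 1: index 2 -> 5 (moved)
  Node 2: index 0 -> 0 (same)
  Node 3: index 1 -> 1 (same)
  Node 4: index 4 -> 3 (moved)
  Node 5: index 3 -> 2 (moved)
Nodes that changed position: 0 1 4 5

Answer: 0 1 4 5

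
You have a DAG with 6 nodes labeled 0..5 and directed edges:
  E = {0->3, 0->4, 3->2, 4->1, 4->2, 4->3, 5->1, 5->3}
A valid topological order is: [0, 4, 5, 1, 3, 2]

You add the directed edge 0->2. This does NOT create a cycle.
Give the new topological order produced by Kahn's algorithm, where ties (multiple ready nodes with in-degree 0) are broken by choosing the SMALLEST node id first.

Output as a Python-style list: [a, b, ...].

Old toposort: [0, 4, 5, 1, 3, 2]
Added edge: 0->2
Position of 0 (0) < position of 2 (5). Old order still valid.
Run Kahn's algorithm (break ties by smallest node id):
  initial in-degrees: [0, 2, 3, 3, 1, 0]
  ready (indeg=0): [0, 5]
  pop 0: indeg[2]->2; indeg[3]->2; indeg[4]->0 | ready=[4, 5] | order so far=[0]
  pop 4: indeg[1]->1; indeg[2]->1; indeg[3]->1 | ready=[5] | order so far=[0, 4]
  pop 5: indeg[1]->0; indeg[3]->0 | ready=[1, 3] | order so far=[0, 4, 5]
  pop 1: no out-edges | ready=[3] | order so far=[0, 4, 5, 1]
  pop 3: indeg[2]->0 | ready=[2] | order so far=[0, 4, 5, 1, 3]
  pop 2: no out-edges | ready=[] | order so far=[0, 4, 5, 1, 3, 2]
  Result: [0, 4, 5, 1, 3, 2]

Answer: [0, 4, 5, 1, 3, 2]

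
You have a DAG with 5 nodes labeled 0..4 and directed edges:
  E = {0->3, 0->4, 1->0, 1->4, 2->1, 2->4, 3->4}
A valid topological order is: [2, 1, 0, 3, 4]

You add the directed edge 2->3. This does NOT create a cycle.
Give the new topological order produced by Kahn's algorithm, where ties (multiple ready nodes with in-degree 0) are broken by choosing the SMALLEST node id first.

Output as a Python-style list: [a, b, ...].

Old toposort: [2, 1, 0, 3, 4]
Added edge: 2->3
Position of 2 (0) < position of 3 (3). Old order still valid.
Run Kahn's algorithm (break ties by smallest node id):
  initial in-degrees: [1, 1, 0, 2, 4]
  ready (indeg=0): [2]
  pop 2: indeg[1]->0; indeg[3]->1; indeg[4]->3 | ready=[1] | order so far=[2]
  pop 1: indeg[0]->0; indeg[4]->2 | ready=[0] | order so far=[2, 1]
  pop 0: indeg[3]->0; indeg[4]->1 | ready=[3] | order so far=[2, 1, 0]
  pop 3: indeg[4]->0 | ready=[4] | order so far=[2, 1, 0, 3]
  pop 4: no out-edges | ready=[] | order so far=[2, 1, 0, 3, 4]
  Result: [2, 1, 0, 3, 4]

Answer: [2, 1, 0, 3, 4]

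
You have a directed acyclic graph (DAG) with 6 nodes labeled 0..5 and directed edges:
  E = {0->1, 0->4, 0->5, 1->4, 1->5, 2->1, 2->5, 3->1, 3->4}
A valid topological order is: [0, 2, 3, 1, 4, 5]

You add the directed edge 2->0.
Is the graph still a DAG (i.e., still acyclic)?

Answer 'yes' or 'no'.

Answer: yes

Derivation:
Given toposort: [0, 2, 3, 1, 4, 5]
Position of 2: index 1; position of 0: index 0
New edge 2->0: backward (u after v in old order)
Backward edge: old toposort is now invalid. Check if this creates a cycle.
Does 0 already reach 2? Reachable from 0: [0, 1, 4, 5]. NO -> still a DAG (reorder needed).
Still a DAG? yes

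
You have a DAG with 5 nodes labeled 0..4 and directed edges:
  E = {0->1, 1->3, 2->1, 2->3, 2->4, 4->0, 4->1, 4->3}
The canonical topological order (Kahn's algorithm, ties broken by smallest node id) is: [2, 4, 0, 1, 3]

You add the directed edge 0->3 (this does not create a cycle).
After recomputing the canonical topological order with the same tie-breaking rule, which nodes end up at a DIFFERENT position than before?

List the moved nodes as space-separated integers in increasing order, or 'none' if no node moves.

Answer: none

Derivation:
Old toposort: [2, 4, 0, 1, 3]
Added edge 0->3
Recompute Kahn (smallest-id tiebreak):
  initial in-degrees: [1, 3, 0, 4, 1]
  ready (indeg=0): [2]
  pop 2: indeg[1]->2; indeg[3]->3; indeg[4]->0 | ready=[4] | order so far=[2]
  pop 4: indeg[0]->0; indeg[1]->1; indeg[3]->2 | ready=[0] | order so far=[2, 4]
  pop 0: indeg[1]->0; indeg[3]->1 | ready=[1] | order so far=[2, 4, 0]
  pop 1: indeg[3]->0 | ready=[3] | order so far=[2, 4, 0, 1]
  pop 3: no out-edges | ready=[] | order so far=[2, 4, 0, 1, 3]
New canonical toposort: [2, 4, 0, 1, 3]
Compare positions:
  Node 0: index 2 -> 2 (same)
  Node 1: index 3 -> 3 (same)
  Node 2: index 0 -> 0 (same)
  Node 3: index 4 -> 4 (same)
  Node 4: index 1 -> 1 (same)
Nodes that changed position: none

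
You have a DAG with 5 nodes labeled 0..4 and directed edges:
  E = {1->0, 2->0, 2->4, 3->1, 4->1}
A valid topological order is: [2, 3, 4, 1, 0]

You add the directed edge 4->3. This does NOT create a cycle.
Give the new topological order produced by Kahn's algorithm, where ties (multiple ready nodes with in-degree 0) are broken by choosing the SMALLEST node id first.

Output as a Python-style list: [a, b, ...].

Old toposort: [2, 3, 4, 1, 0]
Added edge: 4->3
Position of 4 (2) > position of 3 (1). Must reorder: 4 must now come before 3.
Run Kahn's algorithm (break ties by smallest node id):
  initial in-degrees: [2, 2, 0, 1, 1]
  ready (indeg=0): [2]
  pop 2: indeg[0]->1; indeg[4]->0 | ready=[4] | order so far=[2]
  pop 4: indeg[1]->1; indeg[3]->0 | ready=[3] | order so far=[2, 4]
  pop 3: indeg[1]->0 | ready=[1] | order so far=[2, 4, 3]
  pop 1: indeg[0]->0 | ready=[0] | order so far=[2, 4, 3, 1]
  pop 0: no out-edges | ready=[] | order so far=[2, 4, 3, 1, 0]
  Result: [2, 4, 3, 1, 0]

Answer: [2, 4, 3, 1, 0]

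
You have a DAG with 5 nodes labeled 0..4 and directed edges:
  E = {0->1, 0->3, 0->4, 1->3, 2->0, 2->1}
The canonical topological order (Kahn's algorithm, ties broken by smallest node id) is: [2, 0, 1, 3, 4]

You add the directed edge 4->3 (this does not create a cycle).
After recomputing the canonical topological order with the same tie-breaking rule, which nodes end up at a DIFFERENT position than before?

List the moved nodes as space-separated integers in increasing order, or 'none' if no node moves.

Old toposort: [2, 0, 1, 3, 4]
Added edge 4->3
Recompute Kahn (smallest-id tiebreak):
  initial in-degrees: [1, 2, 0, 3, 1]
  ready (indeg=0): [2]
  pop 2: indeg[0]->0; indeg[1]->1 | ready=[0] | order so far=[2]
  pop 0: indeg[1]->0; indeg[3]->2; indeg[4]->0 | ready=[1, 4] | order so far=[2, 0]
  pop 1: indeg[3]->1 | ready=[4] | order so far=[2, 0, 1]
  pop 4: indeg[3]->0 | ready=[3] | order so far=[2, 0, 1, 4]
  pop 3: no out-edges | ready=[] | order so far=[2, 0, 1, 4, 3]
New canonical toposort: [2, 0, 1, 4, 3]
Compare positions:
  Node 0: index 1 -> 1 (same)
  Node 1: index 2 -> 2 (same)
  Node 2: index 0 -> 0 (same)
  Node 3: index 3 -> 4 (moved)
  Node 4: index 4 -> 3 (moved)
Nodes that changed position: 3 4

Answer: 3 4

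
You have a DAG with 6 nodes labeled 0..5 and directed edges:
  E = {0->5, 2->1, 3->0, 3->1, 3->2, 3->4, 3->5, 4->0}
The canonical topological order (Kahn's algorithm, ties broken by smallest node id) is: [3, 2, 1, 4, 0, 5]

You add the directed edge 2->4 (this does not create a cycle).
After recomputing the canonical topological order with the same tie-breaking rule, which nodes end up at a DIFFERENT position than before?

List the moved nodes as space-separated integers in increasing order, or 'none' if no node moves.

Old toposort: [3, 2, 1, 4, 0, 5]
Added edge 2->4
Recompute Kahn (smallest-id tiebreak):
  initial in-degrees: [2, 2, 1, 0, 2, 2]
  ready (indeg=0): [3]
  pop 3: indeg[0]->1; indeg[1]->1; indeg[2]->0; indeg[4]->1; indeg[5]->1 | ready=[2] | order so far=[3]
  pop 2: indeg[1]->0; indeg[4]->0 | ready=[1, 4] | order so far=[3, 2]
  pop 1: no out-edges | ready=[4] | order so far=[3, 2, 1]
  pop 4: indeg[0]->0 | ready=[0] | order so far=[3, 2, 1, 4]
  pop 0: indeg[5]->0 | ready=[5] | order so far=[3, 2, 1, 4, 0]
  pop 5: no out-edges | ready=[] | order so far=[3, 2, 1, 4, 0, 5]
New canonical toposort: [3, 2, 1, 4, 0, 5]
Compare positions:
  Node 0: index 4 -> 4 (same)
  Node 1: index 2 -> 2 (same)
  Node 2: index 1 -> 1 (same)
  Node 3: index 0 -> 0 (same)
  Node 4: index 3 -> 3 (same)
  Node 5: index 5 -> 5 (same)
Nodes that changed position: none

Answer: none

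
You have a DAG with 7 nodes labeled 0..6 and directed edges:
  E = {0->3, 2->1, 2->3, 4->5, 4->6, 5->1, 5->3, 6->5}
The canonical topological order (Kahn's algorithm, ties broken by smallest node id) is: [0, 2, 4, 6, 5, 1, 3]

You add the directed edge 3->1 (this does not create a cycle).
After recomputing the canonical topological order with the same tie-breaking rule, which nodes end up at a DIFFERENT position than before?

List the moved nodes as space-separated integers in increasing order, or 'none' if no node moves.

Answer: 1 3

Derivation:
Old toposort: [0, 2, 4, 6, 5, 1, 3]
Added edge 3->1
Recompute Kahn (smallest-id tiebreak):
  initial in-degrees: [0, 3, 0, 3, 0, 2, 1]
  ready (indeg=0): [0, 2, 4]
  pop 0: indeg[3]->2 | ready=[2, 4] | order so far=[0]
  pop 2: indeg[1]->2; indeg[3]->1 | ready=[4] | order so far=[0, 2]
  pop 4: indeg[5]->1; indeg[6]->0 | ready=[6] | order so far=[0, 2, 4]
  pop 6: indeg[5]->0 | ready=[5] | order so far=[0, 2, 4, 6]
  pop 5: indeg[1]->1; indeg[3]->0 | ready=[3] | order so far=[0, 2, 4, 6, 5]
  pop 3: indeg[1]->0 | ready=[1] | order so far=[0, 2, 4, 6, 5, 3]
  pop 1: no out-edges | ready=[] | order so far=[0, 2, 4, 6, 5, 3, 1]
New canonical toposort: [0, 2, 4, 6, 5, 3, 1]
Compare positions:
  Node 0: index 0 -> 0 (same)
  Node 1: index 5 -> 6 (moved)
  Node 2: index 1 -> 1 (same)
  Node 3: index 6 -> 5 (moved)
  Node 4: index 2 -> 2 (same)
  Node 5: index 4 -> 4 (same)
  Node 6: index 3 -> 3 (same)
Nodes that changed position: 1 3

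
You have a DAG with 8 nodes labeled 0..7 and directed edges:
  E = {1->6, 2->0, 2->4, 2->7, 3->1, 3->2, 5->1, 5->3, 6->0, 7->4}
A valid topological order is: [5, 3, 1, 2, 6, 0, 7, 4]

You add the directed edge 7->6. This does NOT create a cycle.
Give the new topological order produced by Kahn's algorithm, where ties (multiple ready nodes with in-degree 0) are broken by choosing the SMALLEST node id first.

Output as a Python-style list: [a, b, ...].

Old toposort: [5, 3, 1, 2, 6, 0, 7, 4]
Added edge: 7->6
Position of 7 (6) > position of 6 (4). Must reorder: 7 must now come before 6.
Run Kahn's algorithm (break ties by smallest node id):
  initial in-degrees: [2, 2, 1, 1, 2, 0, 2, 1]
  ready (indeg=0): [5]
  pop 5: indeg[1]->1; indeg[3]->0 | ready=[3] | order so far=[5]
  pop 3: indeg[1]->0; indeg[2]->0 | ready=[1, 2] | order so far=[5, 3]
  pop 1: indeg[6]->1 | ready=[2] | order so far=[5, 3, 1]
  pop 2: indeg[0]->1; indeg[4]->1; indeg[7]->0 | ready=[7] | order so far=[5, 3, 1, 2]
  pop 7: indeg[4]->0; indeg[6]->0 | ready=[4, 6] | order so far=[5, 3, 1, 2, 7]
  pop 4: no out-edges | ready=[6] | order so far=[5, 3, 1, 2, 7, 4]
  pop 6: indeg[0]->0 | ready=[0] | order so far=[5, 3, 1, 2, 7, 4, 6]
  pop 0: no out-edges | ready=[] | order so far=[5, 3, 1, 2, 7, 4, 6, 0]
  Result: [5, 3, 1, 2, 7, 4, 6, 0]

Answer: [5, 3, 1, 2, 7, 4, 6, 0]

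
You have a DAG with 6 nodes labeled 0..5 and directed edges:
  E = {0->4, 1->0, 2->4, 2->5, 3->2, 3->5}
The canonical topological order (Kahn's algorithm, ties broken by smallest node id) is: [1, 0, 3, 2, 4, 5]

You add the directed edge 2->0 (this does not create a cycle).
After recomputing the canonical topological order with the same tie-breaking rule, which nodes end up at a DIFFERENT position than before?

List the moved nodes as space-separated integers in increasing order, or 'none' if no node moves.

Answer: 0 2 3

Derivation:
Old toposort: [1, 0, 3, 2, 4, 5]
Added edge 2->0
Recompute Kahn (smallest-id tiebreak):
  initial in-degrees: [2, 0, 1, 0, 2, 2]
  ready (indeg=0): [1, 3]
  pop 1: indeg[0]->1 | ready=[3] | order so far=[1]
  pop 3: indeg[2]->0; indeg[5]->1 | ready=[2] | order so far=[1, 3]
  pop 2: indeg[0]->0; indeg[4]->1; indeg[5]->0 | ready=[0, 5] | order so far=[1, 3, 2]
  pop 0: indeg[4]->0 | ready=[4, 5] | order so far=[1, 3, 2, 0]
  pop 4: no out-edges | ready=[5] | order so far=[1, 3, 2, 0, 4]
  pop 5: no out-edges | ready=[] | order so far=[1, 3, 2, 0, 4, 5]
New canonical toposort: [1, 3, 2, 0, 4, 5]
Compare positions:
  Node 0: index 1 -> 3 (moved)
  Node 1: index 0 -> 0 (same)
  Node 2: index 3 -> 2 (moved)
  Node 3: index 2 -> 1 (moved)
  Node 4: index 4 -> 4 (same)
  Node 5: index 5 -> 5 (same)
Nodes that changed position: 0 2 3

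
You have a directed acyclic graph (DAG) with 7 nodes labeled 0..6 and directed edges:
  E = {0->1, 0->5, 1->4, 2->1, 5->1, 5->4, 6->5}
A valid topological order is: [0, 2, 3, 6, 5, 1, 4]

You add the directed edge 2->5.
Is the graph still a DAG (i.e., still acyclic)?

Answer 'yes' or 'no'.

Given toposort: [0, 2, 3, 6, 5, 1, 4]
Position of 2: index 1; position of 5: index 4
New edge 2->5: forward
Forward edge: respects the existing order. Still a DAG, same toposort still valid.
Still a DAG? yes

Answer: yes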